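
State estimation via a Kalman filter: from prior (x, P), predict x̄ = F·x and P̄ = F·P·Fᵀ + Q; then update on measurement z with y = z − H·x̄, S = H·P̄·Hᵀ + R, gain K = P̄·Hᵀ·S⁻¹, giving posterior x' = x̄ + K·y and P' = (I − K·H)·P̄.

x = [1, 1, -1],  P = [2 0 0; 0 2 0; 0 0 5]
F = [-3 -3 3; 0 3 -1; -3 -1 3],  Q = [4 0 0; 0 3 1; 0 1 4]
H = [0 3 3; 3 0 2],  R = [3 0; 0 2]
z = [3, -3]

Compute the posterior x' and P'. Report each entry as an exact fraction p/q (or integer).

x' = [-89553/91639, 96858/91639, -5047/91639]
P' = [76288/91639 86136/91639 -92937/91639; 86136/91639 162525/91639 -142595/91639; -92937/91639 -142595/91639 305799/183278]

x̄ = F·x = [-9, 4, -7]
P̄ = F·P·Fᵀ + Q = [85 -33 69; -33 26 -20; 69 -20 69]
y = z − H·x̄ = [12, 38]
S = H·P̄·Hᵀ + R = [498 618; 618 1871]
K = P̄·Hᵀ·S⁻¹ = [-6801/91639 21495/91639; 19930/91639 -13391/91639; 20609/183278 13494/91639]
x' = x̄ + K·y = [-89553/91639, 96858/91639, -5047/91639]
P' = (I − K·H)·P̄ = [76288/91639 86136/91639 -92937/91639; 86136/91639 162525/91639 -142595/91639; -92937/91639 -142595/91639 305799/183278]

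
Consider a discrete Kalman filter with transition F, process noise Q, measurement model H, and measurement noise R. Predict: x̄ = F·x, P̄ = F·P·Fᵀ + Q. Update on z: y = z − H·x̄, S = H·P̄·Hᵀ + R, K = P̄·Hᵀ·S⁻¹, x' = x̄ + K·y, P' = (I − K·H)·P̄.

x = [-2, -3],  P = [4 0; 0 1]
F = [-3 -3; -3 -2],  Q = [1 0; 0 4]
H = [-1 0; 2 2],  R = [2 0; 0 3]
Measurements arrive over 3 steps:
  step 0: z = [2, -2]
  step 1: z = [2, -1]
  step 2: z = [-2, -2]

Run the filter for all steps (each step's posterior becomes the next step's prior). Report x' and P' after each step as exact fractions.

step 0: x̄ = F·x = [15, 12]
step 0: P̄ = F·P·Fᵀ + Q = [46 42; 42 44]
step 0: y = z − H·x̄ = [17, -56]
step 0: S = H·P̄·Hᵀ + R = [48 -176; -176 699]
step 0: K = P̄·Hᵀ·S⁻¹ = [-589/1288 22/161; 457/1288 54/161]
step 0: x' = x̄ + K·y = [-549/1288, -967/1288]
step 0: P' = (I − K·H)·P̄ = [589/644 -457/644; -457/644 781/644]
step 1: x̄ = F·x = [1137/322, 3581/1288]
step 1: P̄ = F·P·Fᵀ + Q = [1187/161 783/161; 783/161 5517/644]
step 1: y = z − H·x̄ = [1781/322, -8773/644]
step 1: S = H·P̄·Hᵀ + R = [1509/161 -3940/161; -3940/161 17012/161]
step 1: K = P̄·Hᵀ·S⁻¹ = [-7251/15757 1970/15757; 11547/31514 42741/126056]
step 1: x' = x̄ + K·y = [-22607/31514, 94771/504224]
step 1: P' = (I − K·H)·P̄ = [14502/15757 -11547/15757; -11547/15757 312975/252112]
step 2: x̄ = F·x = [800823/504224, 63971/36016]
step 2: P̄ = F·P·Fᵀ + Q = [1831639/252112 85347/18008; 85347/18008 76129/9004]
step 2: y = z − H·x̄ = [-207625/504224, -2200641/252112]
step 2: S = H·P̄·Hᵀ + R = [2335863/252112 -3026497/126056; -3026497/126056 6542051/63028]
step 2: K = P̄·Hᵀ·S⁻¹ = [-44789485/97125893 12105988/97125893; 35709994/97125893 32953164/97125893]
step 2: x' = x̄ + K·y = [67030127/97125893, -129833344/97125893]
step 2: P' = (I − K·H)·P̄ = [89578970/97125893 -71419988/97125893; -71419988/97125893 120849734/97125893]

step 0: x' = [-549/1288, -967/1288], P' = [589/644 -457/644; -457/644 781/644]
step 1: x' = [-22607/31514, 94771/504224], P' = [14502/15757 -11547/15757; -11547/15757 312975/252112]
step 2: x' = [67030127/97125893, -129833344/97125893], P' = [89578970/97125893 -71419988/97125893; -71419988/97125893 120849734/97125893]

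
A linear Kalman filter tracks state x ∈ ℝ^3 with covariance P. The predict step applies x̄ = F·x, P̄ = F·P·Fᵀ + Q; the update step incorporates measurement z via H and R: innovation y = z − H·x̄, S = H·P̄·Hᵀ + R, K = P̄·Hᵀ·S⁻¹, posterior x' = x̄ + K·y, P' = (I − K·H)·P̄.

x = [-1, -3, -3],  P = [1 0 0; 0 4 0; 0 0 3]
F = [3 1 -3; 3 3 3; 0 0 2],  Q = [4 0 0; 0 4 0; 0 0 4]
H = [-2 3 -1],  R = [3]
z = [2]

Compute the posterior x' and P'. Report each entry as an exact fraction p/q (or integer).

x̄ = F·x = [3, -21, -6]
P̄ = F·P·Fᵀ + Q = [44 -6 -18; -6 76 18; -18 18 16]
y = z − H·x̄ = [65]
S = H·P̄·Hᵀ + R = [771]
K = P̄·Hᵀ·S⁻¹ = [-88/771; 74/257; 74/771]
x' = x̄ + K·y = [-3407/771, -587/257, 184/771]
P' = (I − K·H)·P̄ = [26180/771 4970/257 -7366/771; 4970/257 3104/257 -850/257; -7366/771 -850/257 6860/771]

x' = [-3407/771, -587/257, 184/771]
P' = [26180/771 4970/257 -7366/771; 4970/257 3104/257 -850/257; -7366/771 -850/257 6860/771]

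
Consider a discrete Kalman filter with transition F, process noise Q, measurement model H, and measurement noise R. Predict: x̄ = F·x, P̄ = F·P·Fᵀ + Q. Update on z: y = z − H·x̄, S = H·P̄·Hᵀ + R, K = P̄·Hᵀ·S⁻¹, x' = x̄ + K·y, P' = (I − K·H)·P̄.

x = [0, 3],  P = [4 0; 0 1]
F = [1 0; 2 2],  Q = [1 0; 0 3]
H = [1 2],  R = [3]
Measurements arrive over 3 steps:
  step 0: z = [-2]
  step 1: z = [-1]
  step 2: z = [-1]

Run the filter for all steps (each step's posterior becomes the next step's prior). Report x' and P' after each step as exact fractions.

step 0: x' = [-49/22, 3/11], P' = [73/44 -13/22; -13/22 10/11]
step 1: x' = [-1983/2129, -670/2129], P' = [3547/2129 -1316/2129; -1316/2129 1927/2129]
step 2: x' = [-22237/100931, -55046/100931], P' = [168964/100931 -62582/100931; -62582/100931 91249/100931]

step 0: x̄ = F·x = [0, 6]
step 0: P̄ = F·P·Fᵀ + Q = [5 8; 8 23]
step 0: y = z − H·x̄ = [-14]
step 0: S = H·P̄·Hᵀ + R = [132]
step 0: K = P̄·Hᵀ·S⁻¹ = [7/44; 9/22]
step 0: x' = x̄ + K·y = [-49/22, 3/11]
step 0: P' = (I − K·H)·P̄ = [73/44 -13/22; -13/22 10/11]
step 1: x̄ = F·x = [-49/22, -43/11]
step 1: P̄ = F·P·Fᵀ + Q = [117/44 47/22; 47/22 94/11]
step 1: y = z − H·x̄ = [199/22]
step 1: S = H·P̄·Hᵀ + R = [2129/44]
step 1: K = P̄·Hᵀ·S⁻¹ = [305/2129; 846/2129]
step 1: x' = x̄ + K·y = [-1983/2129, -670/2129]
step 1: P' = (I − K·H)·P̄ = [3547/2129 -1316/2129; -1316/2129 1927/2129]
step 2: x̄ = F·x = [-1983/2129, -5306/2129]
step 2: P̄ = F·P·Fᵀ + Q = [5676/2129 4462/2129; 4462/2129 17755/2129]
step 2: y = z − H·x̄ = [10466/2129]
step 2: S = H·P̄·Hᵀ + R = [100931/2129]
step 2: K = P̄·Hᵀ·S⁻¹ = [14600/100931; 39972/100931]
step 2: x' = x̄ + K·y = [-22237/100931, -55046/100931]
step 2: P' = (I − K·H)·P̄ = [168964/100931 -62582/100931; -62582/100931 91249/100931]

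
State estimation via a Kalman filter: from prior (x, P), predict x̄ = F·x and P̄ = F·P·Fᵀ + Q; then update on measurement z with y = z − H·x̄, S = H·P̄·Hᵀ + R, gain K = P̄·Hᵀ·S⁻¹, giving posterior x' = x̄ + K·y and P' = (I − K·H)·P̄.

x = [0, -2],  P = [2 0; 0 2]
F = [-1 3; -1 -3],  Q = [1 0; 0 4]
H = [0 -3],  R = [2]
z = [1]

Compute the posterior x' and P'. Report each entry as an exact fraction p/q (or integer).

x' = [-198/109, -30/109]
P' = [1137/109 -16/109; -16/109 24/109]

x̄ = F·x = [-6, 6]
P̄ = F·P·Fᵀ + Q = [21 -16; -16 24]
y = z − H·x̄ = [19]
S = H·P̄·Hᵀ + R = [218]
K = P̄·Hᵀ·S⁻¹ = [24/109; -36/109]
x' = x̄ + K·y = [-198/109, -30/109]
P' = (I − K·H)·P̄ = [1137/109 -16/109; -16/109 24/109]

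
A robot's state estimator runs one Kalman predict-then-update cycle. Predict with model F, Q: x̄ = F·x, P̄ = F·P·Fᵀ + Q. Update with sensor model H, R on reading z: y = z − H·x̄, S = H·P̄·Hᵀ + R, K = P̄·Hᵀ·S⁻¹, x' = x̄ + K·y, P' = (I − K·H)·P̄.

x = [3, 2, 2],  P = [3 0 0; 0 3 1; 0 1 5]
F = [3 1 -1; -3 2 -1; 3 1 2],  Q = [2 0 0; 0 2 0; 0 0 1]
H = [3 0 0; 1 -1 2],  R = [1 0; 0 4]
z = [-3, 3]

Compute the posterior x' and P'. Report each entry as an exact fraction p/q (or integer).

x' = [-42447/43058, 92533/43058, 137025/43058]
P' = [9509/86116 1067/86116 -4029/86116; 1067/86116 1394277/86116 655493/86116; -4029/86116 655493/86116 393961/86116]

x̄ = F·x = [9, -7, 15]
P̄ = F·P·Fᵀ + Q = [35 -19 21; -19 42 -28; 21 -28 55]
y = z − H·x̄ = [-30, -43]
S = H·P̄·Hᵀ + R = [316 288; 288 535]
K = P̄·Hᵀ·S⁻¹ = [28527/86116 24/21529; 3201/86116 -5139/21529; -12087/86116 8025/21529]
x' = x̄ + K·y = [-42447/43058, 92533/43058, 137025/43058]
P' = (I − K·H)·P̄ = [9509/86116 1067/86116 -4029/86116; 1067/86116 1394277/86116 655493/86116; -4029/86116 655493/86116 393961/86116]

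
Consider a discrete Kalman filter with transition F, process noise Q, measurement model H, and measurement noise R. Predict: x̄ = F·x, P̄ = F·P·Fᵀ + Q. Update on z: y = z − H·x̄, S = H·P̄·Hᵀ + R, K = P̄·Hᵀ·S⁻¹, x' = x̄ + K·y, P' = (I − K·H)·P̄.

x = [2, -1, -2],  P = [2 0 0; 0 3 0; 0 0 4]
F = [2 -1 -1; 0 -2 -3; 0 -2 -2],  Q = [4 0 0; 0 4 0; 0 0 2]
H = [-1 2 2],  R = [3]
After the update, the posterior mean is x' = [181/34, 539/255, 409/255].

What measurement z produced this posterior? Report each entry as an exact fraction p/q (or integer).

x̄ = F·x = [7, 8, 6]
P̄ = F·P·Fᵀ + Q = [19 18 14; 18 52 36; 14 36 30]
S = H·P̄·Hᵀ + R = [510]
K = P̄·Hᵀ·S⁻¹ = [3/34; 79/255; 59/255]
x' − x̄ = [-57/34, -1501/255, -1121/255] = K·y
y = (KᵀK)⁻¹·Kᵀ·(x' − x̄) = [-19]
z = y + H·x̄ = [-19] + [21] = [2]

z = [2]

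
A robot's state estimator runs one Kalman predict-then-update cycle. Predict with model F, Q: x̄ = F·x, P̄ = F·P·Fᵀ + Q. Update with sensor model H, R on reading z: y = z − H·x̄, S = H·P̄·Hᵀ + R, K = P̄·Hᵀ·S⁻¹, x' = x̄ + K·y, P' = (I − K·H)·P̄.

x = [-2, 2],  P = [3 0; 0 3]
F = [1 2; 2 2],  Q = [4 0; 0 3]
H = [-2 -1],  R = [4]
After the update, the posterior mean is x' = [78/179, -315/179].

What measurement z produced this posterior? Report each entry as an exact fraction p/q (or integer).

z = [1]

x̄ = F·x = [2, 0]
P̄ = F·P·Fᵀ + Q = [19 18; 18 27]
S = H·P̄·Hᵀ + R = [179]
K = P̄·Hᵀ·S⁻¹ = [-56/179; -63/179]
x' − x̄ = [-280/179, -315/179] = K·y
y = (KᵀK)⁻¹·Kᵀ·(x' − x̄) = [5]
z = y + H·x̄ = [5] + [-4] = [1]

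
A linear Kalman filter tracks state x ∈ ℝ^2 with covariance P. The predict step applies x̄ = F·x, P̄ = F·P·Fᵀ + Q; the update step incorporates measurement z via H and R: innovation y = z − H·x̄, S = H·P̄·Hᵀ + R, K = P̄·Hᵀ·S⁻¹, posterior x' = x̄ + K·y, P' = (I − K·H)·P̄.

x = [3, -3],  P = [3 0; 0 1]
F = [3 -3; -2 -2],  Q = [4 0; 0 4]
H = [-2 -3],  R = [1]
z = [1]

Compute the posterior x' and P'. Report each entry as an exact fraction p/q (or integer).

x' = [1918/197, -1332/197]
P' = [5944/197 -3948/197; -3948/197 2644/197]

x̄ = F·x = [18, 0]
P̄ = F·P·Fᵀ + Q = [40 -12; -12 20]
y = z − H·x̄ = [37]
S = H·P̄·Hᵀ + R = [197]
K = P̄·Hᵀ·S⁻¹ = [-44/197; -36/197]
x' = x̄ + K·y = [1918/197, -1332/197]
P' = (I − K·H)·P̄ = [5944/197 -3948/197; -3948/197 2644/197]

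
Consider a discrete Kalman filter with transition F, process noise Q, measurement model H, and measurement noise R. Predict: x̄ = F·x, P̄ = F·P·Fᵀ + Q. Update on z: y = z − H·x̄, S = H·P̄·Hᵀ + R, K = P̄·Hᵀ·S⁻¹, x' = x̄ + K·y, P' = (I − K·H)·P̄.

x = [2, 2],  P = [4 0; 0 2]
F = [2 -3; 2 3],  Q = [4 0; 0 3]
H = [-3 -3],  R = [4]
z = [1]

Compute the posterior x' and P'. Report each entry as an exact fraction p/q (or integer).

x' = [-3986/643, 3805/643]
P' = [12770/643 -12626/643; -12626/643 12766/643]

x̄ = F·x = [-2, 10]
P̄ = F·P·Fᵀ + Q = [38 -2; -2 37]
y = z − H·x̄ = [25]
S = H·P̄·Hᵀ + R = [643]
K = P̄·Hᵀ·S⁻¹ = [-108/643; -105/643]
x' = x̄ + K·y = [-3986/643, 3805/643]
P' = (I − K·H)·P̄ = [12770/643 -12626/643; -12626/643 12766/643]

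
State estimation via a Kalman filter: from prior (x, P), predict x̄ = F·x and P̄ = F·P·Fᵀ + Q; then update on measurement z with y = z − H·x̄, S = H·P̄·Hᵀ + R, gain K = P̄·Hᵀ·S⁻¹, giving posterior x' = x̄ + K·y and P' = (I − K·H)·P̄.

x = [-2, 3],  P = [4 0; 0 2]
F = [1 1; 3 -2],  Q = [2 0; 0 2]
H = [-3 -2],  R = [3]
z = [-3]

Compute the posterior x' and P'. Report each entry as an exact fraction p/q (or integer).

x' = [263/71, -1476/355]
P' = [248/71 -360/71; -360/71 2874/355]

x̄ = F·x = [1, -12]
P̄ = F·P·Fᵀ + Q = [8 8; 8 46]
y = z − H·x̄ = [-24]
S = H·P̄·Hᵀ + R = [355]
K = P̄·Hᵀ·S⁻¹ = [-8/71; -116/355]
x' = x̄ + K·y = [263/71, -1476/355]
P' = (I − K·H)·P̄ = [248/71 -360/71; -360/71 2874/355]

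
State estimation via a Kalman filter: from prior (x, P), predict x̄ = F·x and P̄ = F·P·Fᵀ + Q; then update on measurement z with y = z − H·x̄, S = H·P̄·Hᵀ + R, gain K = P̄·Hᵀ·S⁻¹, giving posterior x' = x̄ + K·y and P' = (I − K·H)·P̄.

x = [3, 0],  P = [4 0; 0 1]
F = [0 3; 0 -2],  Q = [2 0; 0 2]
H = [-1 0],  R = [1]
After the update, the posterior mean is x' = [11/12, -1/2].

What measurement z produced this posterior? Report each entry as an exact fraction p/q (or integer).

z = [-1]

x̄ = F·x = [0, 0]
P̄ = F·P·Fᵀ + Q = [11 -6; -6 6]
S = H·P̄·Hᵀ + R = [12]
K = P̄·Hᵀ·S⁻¹ = [-11/12; 1/2]
x' − x̄ = [11/12, -1/2] = K·y
y = (KᵀK)⁻¹·Kᵀ·(x' − x̄) = [-1]
z = y + H·x̄ = [-1] + [0] = [-1]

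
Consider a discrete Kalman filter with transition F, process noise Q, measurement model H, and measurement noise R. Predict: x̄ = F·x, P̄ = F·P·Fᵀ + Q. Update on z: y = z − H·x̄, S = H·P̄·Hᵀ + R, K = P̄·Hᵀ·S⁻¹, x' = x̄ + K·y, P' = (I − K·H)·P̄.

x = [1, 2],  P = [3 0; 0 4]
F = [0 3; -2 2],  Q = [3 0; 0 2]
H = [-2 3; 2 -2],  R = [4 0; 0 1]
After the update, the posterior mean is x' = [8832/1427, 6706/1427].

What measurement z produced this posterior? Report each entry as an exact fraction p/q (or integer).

x̄ = F·x = [6, 2]
P̄ = F·P·Fᵀ + Q = [39 24; 24 30]
S = H·P̄·Hᵀ + R = [142 -96; -96 85]
K = P̄·Hᵀ·S⁻¹ = [1185/1427 1842/1427; 1209/1427 1164/1427]
x' − x̄ = [270/1427, 3852/1427] = K·y
y = (KᵀK)⁻¹·Kᵀ·(x' − x̄) = [8, -5]
z = y + H·x̄ = [8, -5] + [-6, 8] = [2, 3]

z = [2, 3]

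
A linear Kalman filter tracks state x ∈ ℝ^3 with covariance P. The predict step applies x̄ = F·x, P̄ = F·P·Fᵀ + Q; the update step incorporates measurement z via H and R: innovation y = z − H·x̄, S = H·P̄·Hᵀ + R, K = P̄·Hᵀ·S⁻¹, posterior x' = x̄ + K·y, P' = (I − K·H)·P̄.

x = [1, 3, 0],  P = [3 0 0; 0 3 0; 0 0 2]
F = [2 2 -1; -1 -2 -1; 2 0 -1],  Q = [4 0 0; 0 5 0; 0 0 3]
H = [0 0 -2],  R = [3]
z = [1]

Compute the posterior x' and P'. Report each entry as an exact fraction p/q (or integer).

x̄ = F·x = [8, -7, 2]
P̄ = F·P·Fᵀ + Q = [30 -16 14; -16 22 -4; 14 -4 17]
y = z − H·x̄ = [5]
S = H·P̄·Hᵀ + R = [71]
K = P̄·Hᵀ·S⁻¹ = [-28/71; 8/71; -34/71]
x' = x̄ + K·y = [428/71, -457/71, -28/71]
P' = (I − K·H)·P̄ = [1346/71 -912/71 42/71; -912/71 1498/71 -12/71; 42/71 -12/71 51/71]

x' = [428/71, -457/71, -28/71]
P' = [1346/71 -912/71 42/71; -912/71 1498/71 -12/71; 42/71 -12/71 51/71]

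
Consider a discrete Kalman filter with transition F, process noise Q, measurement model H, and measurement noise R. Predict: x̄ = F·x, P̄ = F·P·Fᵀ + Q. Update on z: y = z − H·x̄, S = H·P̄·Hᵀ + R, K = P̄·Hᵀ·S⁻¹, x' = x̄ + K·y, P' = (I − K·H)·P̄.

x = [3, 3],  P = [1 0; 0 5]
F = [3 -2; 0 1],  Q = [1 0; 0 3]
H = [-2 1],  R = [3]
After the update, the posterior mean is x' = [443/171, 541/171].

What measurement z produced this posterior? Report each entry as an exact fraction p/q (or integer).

x̄ = F·x = [3, 3]
P̄ = F·P·Fᵀ + Q = [30 -10; -10 8]
S = H·P̄·Hᵀ + R = [171]
K = P̄·Hᵀ·S⁻¹ = [-70/171; 28/171]
x' − x̄ = [-70/171, 28/171] = K·y
y = (KᵀK)⁻¹·Kᵀ·(x' − x̄) = [1]
z = y + H·x̄ = [1] + [-3] = [-2]

z = [-2]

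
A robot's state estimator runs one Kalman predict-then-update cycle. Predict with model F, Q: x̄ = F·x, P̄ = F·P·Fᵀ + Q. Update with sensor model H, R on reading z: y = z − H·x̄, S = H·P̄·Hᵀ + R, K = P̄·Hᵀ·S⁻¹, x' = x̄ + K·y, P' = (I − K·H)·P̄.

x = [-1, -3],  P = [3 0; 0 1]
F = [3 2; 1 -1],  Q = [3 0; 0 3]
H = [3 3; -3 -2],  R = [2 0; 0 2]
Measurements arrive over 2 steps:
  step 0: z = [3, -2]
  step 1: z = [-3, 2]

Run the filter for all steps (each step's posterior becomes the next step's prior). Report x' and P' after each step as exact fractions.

step 0: x' = [-4766/3531, 9127/3531], P' = [5050/3531 -5642/3531; -5642/3531 6832/3531]
step 1: x' = [3161924/3102141, -2282807/1034047], P' = [3583042/3102141 -1344486/1034047; -1344486/1034047 1669800/1034047]

step 0: x̄ = F·x = [-9, 2]
step 0: P̄ = F·P·Fᵀ + Q = [34 7; 7 7]
step 0: y = z − H·x̄ = [24, -25]
step 0: S = H·P̄·Hᵀ + R = [497 -453; -453 420]
step 0: K = P̄·Hᵀ·S⁻¹ = [-296/1177 -1933/3531; 595/1177 1631/3531]
step 0: x' = x̄ + K·y = [-4766/3531, 9127/3531]
step 0: P' = (I − K·H)·P̄ = [5050/3531 -5642/3531; -5642/3531 6832/3531]
step 1: x̄ = F·x = [3956/3531, -421/107]
step 1: P̄ = F·P·Fᵀ + Q = [15667/3531 216/107; 216/107 1023/107]
step 1: y = z − H·x̄ = [6406/1177, -2952/1177]
step 1: S = H·P̄·Hᵀ + R = [193400/1177 -150159/1177; -150159/1177 122879/1177]
step 1: K = P̄·Hᵀ·S⁻¹ = [-225208/1034047 -447035/1034047; 487971/1034047 346929/1034047]
step 1: x' = x̄ + K·y = [3161924/3102141, -2282807/1034047]
step 1: P' = (I − K·H)·P̄ = [3583042/3102141 -1344486/1034047; -1344486/1034047 1669800/1034047]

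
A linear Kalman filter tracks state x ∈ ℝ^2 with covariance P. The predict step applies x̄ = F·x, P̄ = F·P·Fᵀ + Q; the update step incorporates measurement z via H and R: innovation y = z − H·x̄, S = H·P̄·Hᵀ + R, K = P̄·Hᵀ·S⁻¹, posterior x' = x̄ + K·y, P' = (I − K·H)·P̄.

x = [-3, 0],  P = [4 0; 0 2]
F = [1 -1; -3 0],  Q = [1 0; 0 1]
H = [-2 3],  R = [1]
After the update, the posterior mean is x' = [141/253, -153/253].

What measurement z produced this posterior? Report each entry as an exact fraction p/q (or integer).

x̄ = F·x = [-3, 9]
P̄ = F·P·Fᵀ + Q = [7 -12; -12 37]
S = H·P̄·Hᵀ + R = [506]
K = P̄·Hᵀ·S⁻¹ = [-25/253; 135/506]
x' − x̄ = [900/253, -2430/253] = K·y
y = (KᵀK)⁻¹·Kᵀ·(x' − x̄) = [-36]
z = y + H·x̄ = [-36] + [33] = [-3]

z = [-3]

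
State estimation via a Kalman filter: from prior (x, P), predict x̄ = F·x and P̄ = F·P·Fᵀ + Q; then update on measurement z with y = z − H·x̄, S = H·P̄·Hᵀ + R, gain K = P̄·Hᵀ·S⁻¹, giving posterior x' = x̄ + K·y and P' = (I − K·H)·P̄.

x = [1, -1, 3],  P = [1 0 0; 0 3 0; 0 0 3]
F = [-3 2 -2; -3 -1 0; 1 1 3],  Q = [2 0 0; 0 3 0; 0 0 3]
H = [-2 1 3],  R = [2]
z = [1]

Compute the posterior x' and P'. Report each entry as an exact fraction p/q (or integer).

x' = [-199/85, -776/595, -63/85]
P' = [1183/85 111/85 741/85; 111/85 8844/595 -348/85; 741/85 -348/85 622/85]

x̄ = F·x = [-11, -2, 9]
P̄ = F·P·Fᵀ + Q = [35 3 -15; 3 15 -6; -15 -6 34]
y = z − H·x̄ = [-46]
S = H·P̄·Hᵀ + R = [595]
K = P̄·Hᵀ·S⁻¹ = [-16/85; -9/595; 18/85]
x' = x̄ + K·y = [-199/85, -776/595, -63/85]
P' = (I − K·H)·P̄ = [1183/85 111/85 741/85; 111/85 8844/595 -348/85; 741/85 -348/85 622/85]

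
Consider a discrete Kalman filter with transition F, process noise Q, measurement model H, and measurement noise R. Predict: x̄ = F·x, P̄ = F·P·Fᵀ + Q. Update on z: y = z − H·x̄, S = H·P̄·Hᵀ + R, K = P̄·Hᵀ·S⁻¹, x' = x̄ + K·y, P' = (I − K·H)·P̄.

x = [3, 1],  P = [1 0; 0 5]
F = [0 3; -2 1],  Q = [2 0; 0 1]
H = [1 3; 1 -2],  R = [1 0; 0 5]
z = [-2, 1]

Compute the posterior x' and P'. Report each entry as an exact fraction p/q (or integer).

x̄ = F·x = [3, -5]
P̄ = F·P·Fᵀ + Q = [47 15; 15 10]
y = z − H·x̄ = [10, -12]
S = H·P̄·Hᵀ + R = [228 2; 2 32]
K = P̄·Hᵀ·S⁻¹ = [1455/3646 923/1823; 725/3646 -615/3646]
x' = x̄ + K·y = [1668/1823, -1800/1823]
P' = (I − K·H)·P̄ = [3060/1823 -1555/3646; -1555/3646 380/1823]

x' = [1668/1823, -1800/1823]
P' = [3060/1823 -1555/3646; -1555/3646 380/1823]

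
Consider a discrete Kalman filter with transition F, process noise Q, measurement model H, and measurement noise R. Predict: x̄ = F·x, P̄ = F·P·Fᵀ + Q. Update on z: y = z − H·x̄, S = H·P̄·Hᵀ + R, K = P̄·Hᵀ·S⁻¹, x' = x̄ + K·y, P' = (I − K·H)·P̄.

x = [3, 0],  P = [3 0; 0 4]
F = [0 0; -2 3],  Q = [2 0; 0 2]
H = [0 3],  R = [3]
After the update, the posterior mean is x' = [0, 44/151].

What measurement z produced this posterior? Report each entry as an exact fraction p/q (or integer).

z = [1]

x̄ = F·x = [0, -6]
P̄ = F·P·Fᵀ + Q = [2 0; 0 50]
S = H·P̄·Hᵀ + R = [453]
K = P̄·Hᵀ·S⁻¹ = [0; 50/151]
x' − x̄ = [0, 950/151] = K·y
y = (KᵀK)⁻¹·Kᵀ·(x' − x̄) = [19]
z = y + H·x̄ = [19] + [-18] = [1]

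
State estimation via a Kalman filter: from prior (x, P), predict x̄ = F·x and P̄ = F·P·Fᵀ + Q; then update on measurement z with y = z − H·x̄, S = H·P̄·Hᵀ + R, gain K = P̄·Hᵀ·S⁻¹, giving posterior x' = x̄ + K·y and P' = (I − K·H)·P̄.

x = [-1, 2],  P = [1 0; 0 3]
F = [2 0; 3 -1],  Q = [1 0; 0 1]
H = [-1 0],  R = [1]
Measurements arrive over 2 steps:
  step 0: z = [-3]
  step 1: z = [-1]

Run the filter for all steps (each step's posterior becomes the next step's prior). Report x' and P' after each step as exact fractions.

step 0: x' = [13/6, 0], P' = [5/6 1; 1 7]
step 1: x' = [13/8, 37/8], P' = [13/16 9/16; 9/16 125/16]

step 0: x̄ = F·x = [-2, -5]
step 0: P̄ = F·P·Fᵀ + Q = [5 6; 6 13]
step 0: y = z − H·x̄ = [-5]
step 0: S = H·P̄·Hᵀ + R = [6]
step 0: K = P̄·Hᵀ·S⁻¹ = [-5/6; -1]
step 0: x' = x̄ + K·y = [13/6, 0]
step 0: P' = (I − K·H)·P̄ = [5/6 1; 1 7]
step 1: x̄ = F·x = [13/3, 13/2]
step 1: P̄ = F·P·Fᵀ + Q = [13/3 3; 3 19/2]
step 1: y = z − H·x̄ = [10/3]
step 1: S = H·P̄·Hᵀ + R = [16/3]
step 1: K = P̄·Hᵀ·S⁻¹ = [-13/16; -9/16]
step 1: x' = x̄ + K·y = [13/8, 37/8]
step 1: P' = (I − K·H)·P̄ = [13/16 9/16; 9/16 125/16]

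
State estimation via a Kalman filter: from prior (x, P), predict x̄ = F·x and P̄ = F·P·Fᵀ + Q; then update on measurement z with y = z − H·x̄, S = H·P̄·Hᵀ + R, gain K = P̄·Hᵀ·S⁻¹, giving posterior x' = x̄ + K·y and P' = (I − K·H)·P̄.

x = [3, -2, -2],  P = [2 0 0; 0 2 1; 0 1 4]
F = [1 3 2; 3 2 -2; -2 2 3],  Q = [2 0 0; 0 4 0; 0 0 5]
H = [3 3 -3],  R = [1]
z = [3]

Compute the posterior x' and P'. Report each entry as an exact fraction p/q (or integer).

x' = [-8269/1072, -9/67, -4751/536]
P' = [53375/1072 -180/67 25245/536; -180/67 242/67 58/67; 25245/536 58/67 12867/268]

x̄ = F·x = [-7, 9, -16]
P̄ = F·P·Fᵀ + Q = [50 0 45; 0 38 -26; 45 -26 69]
y = z − H·x̄ = [-51]
S = H·P̄·Hᵀ + R = [1072]
K = P̄·Hᵀ·S⁻¹ = [15/1072; 12/67; -75/536]
x' = x̄ + K·y = [-8269/1072, -9/67, -4751/536]
P' = (I − K·H)·P̄ = [53375/1072 -180/67 25245/536; -180/67 242/67 58/67; 25245/536 58/67 12867/268]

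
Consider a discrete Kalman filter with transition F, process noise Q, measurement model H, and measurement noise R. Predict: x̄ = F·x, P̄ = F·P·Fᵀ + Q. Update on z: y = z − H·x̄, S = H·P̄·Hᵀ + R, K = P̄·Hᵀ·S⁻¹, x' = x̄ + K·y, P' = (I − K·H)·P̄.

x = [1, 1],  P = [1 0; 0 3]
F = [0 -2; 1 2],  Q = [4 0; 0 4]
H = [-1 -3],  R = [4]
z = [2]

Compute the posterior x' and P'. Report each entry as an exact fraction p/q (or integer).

x̄ = F·x = [-2, 3]
P̄ = F·P·Fᵀ + Q = [16 -12; -12 17]
y = z − H·x̄ = [9]
S = H·P̄·Hᵀ + R = [101]
K = P̄·Hᵀ·S⁻¹ = [20/101; -39/101]
x' = x̄ + K·y = [-22/101, -48/101]
P' = (I − K·H)·P̄ = [1216/101 -432/101; -432/101 196/101]

x' = [-22/101, -48/101]
P' = [1216/101 -432/101; -432/101 196/101]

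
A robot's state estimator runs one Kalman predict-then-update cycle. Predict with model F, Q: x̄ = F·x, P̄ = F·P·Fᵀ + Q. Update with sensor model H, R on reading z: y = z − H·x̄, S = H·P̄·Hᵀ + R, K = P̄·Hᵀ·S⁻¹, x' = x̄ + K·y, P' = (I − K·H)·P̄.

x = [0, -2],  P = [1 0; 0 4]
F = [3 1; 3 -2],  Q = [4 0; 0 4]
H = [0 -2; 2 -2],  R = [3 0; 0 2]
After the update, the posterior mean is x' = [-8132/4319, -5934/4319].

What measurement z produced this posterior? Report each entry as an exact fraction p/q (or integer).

z = [3, -1]

x̄ = F·x = [-2, 4]
P̄ = F·P·Fᵀ + Q = [17 1; 1 29]
S = H·P̄·Hᵀ + R = [119 112; 112 178]
K = P̄·Hᵀ·S⁻¹ = [-1970/4319 288/617; -2026/4319 -12/617]
x' − x̄ = [506/4319, -23210/4319] = K·y
y = (KᵀK)⁻¹·Kᵀ·(x' − x̄) = [11, 11]
z = y + H·x̄ = [11, 11] + [-8, -12] = [3, -1]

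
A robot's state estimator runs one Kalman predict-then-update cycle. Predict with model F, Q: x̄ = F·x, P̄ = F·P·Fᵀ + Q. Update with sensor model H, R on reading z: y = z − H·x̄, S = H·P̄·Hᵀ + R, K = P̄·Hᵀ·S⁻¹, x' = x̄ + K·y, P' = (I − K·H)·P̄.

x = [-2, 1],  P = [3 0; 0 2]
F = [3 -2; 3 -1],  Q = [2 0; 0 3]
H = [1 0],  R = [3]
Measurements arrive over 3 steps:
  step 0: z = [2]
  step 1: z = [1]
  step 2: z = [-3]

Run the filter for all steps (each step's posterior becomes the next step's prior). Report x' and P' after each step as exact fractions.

step 0: x̄ = F·x = [-8, -7]
step 0: P̄ = F·P·Fᵀ + Q = [37 31; 31 32]
step 0: y = z − H·x̄ = [10]
step 0: S = H·P̄·Hᵀ + R = [40]
step 0: K = P̄·Hᵀ·S⁻¹ = [37/40; 31/40]
step 0: x' = x̄ + K·y = [5/4, 3/4]
step 0: P' = (I − K·H)·P̄ = [111/40 93/40; 93/40 319/40]
step 1: x̄ = F·x = [9/4, 3]
step 1: P̄ = F·P·Fᵀ + Q = [1239/40 20; 20 22]
step 1: y = z − H·x̄ = [-5/4]
step 1: S = H·P̄·Hᵀ + R = [1359/40]
step 1: K = P̄·Hᵀ·S⁻¹ = [413/453; 800/1359]
step 1: x' = x̄ + K·y = [503/453, 3077/1359]
step 1: P' = (I − K·H)·P̄ = [413/151 800/453; 800/453 13898/1359]
step 2: x̄ = F·x = [-1627/1359, 1450/1359]
step 2: P̄ = F·P·Fᵀ + Q = [62963/1359 39649/1359; 39649/1359 37028/1359]
step 2: y = z − H·x̄ = [-2450/1359]
step 2: S = H·P̄·Hᵀ + R = [67040/1359]
step 2: K = P̄·Hᵀ·S⁻¹ = [62963/67040; 39649/67040]
step 2: x' = x̄ + K·y = [-19377/6704, 5/6704]
step 2: P' = (I − K·H)·P̄ = [188889/67040 118947/67040; 118947/67040 669841/67040]

step 0: x' = [5/4, 3/4], P' = [111/40 93/40; 93/40 319/40]
step 1: x' = [503/453, 3077/1359], P' = [413/151 800/453; 800/453 13898/1359]
step 2: x' = [-19377/6704, 5/6704], P' = [188889/67040 118947/67040; 118947/67040 669841/67040]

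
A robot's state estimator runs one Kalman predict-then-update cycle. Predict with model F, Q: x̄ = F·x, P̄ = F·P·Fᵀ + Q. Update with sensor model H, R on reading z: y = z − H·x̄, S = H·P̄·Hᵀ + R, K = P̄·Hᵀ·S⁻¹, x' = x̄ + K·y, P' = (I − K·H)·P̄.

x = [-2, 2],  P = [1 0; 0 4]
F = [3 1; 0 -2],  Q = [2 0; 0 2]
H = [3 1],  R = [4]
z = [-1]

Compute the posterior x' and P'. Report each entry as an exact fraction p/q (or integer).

x' = [119/109, -526/109]
P' = [266/109 -650/109; -650/109 1926/109]

x̄ = F·x = [-4, -4]
P̄ = F·P·Fᵀ + Q = [15 -8; -8 18]
y = z − H·x̄ = [15]
S = H·P̄·Hᵀ + R = [109]
K = P̄·Hᵀ·S⁻¹ = [37/109; -6/109]
x' = x̄ + K·y = [119/109, -526/109]
P' = (I − K·H)·P̄ = [266/109 -650/109; -650/109 1926/109]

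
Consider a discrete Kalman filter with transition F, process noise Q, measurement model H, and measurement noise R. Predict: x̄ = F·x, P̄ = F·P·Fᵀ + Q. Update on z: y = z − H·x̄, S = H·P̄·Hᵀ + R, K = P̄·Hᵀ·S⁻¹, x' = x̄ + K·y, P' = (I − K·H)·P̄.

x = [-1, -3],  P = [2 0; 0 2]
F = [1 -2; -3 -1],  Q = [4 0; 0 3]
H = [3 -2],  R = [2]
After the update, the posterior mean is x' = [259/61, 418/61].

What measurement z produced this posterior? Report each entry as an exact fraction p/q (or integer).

x̄ = F·x = [5, 6]
P̄ = F·P·Fᵀ + Q = [14 -2; -2 23]
S = H·P̄·Hᵀ + R = [244]
K = P̄·Hᵀ·S⁻¹ = [23/122; -13/61]
x' − x̄ = [-46/61, 52/61] = K·y
y = (KᵀK)⁻¹·Kᵀ·(x' − x̄) = [-4]
z = y + H·x̄ = [-4] + [3] = [-1]

z = [-1]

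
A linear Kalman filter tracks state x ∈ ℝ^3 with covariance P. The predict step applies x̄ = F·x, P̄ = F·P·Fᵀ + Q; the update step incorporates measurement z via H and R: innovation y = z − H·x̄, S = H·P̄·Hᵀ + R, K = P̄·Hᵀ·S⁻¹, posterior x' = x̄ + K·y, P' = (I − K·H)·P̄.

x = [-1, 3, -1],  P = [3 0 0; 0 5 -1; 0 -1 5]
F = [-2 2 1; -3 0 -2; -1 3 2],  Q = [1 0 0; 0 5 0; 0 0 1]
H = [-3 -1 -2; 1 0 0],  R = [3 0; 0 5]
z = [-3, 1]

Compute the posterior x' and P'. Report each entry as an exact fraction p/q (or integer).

x' = [739/2129, 4387/2129, 76/2129]
P' = [4210/6387 -2780/2129 -235/2129; -2780/2129 98192/2129 -44557/2129; -235/2129 -44557/2129 23294/2129]

x̄ = F·x = [7, 5, 8]
P̄ = F·P·Fᵀ + Q = [34 12 39; 12 52 -5; 39 -5 57]
y = z − H·x̄ = [39, -6]
S = H·P̄·Hᵀ + R = [1109 -192; -192 39]
K = P̄·Hᵀ·S⁻¹ = [-320/2129 842/6387; -246/2129 -556/2129; -442/2129 -47/2129]
x' = x̄ + K·y = [739/2129, 4387/2129, 76/2129]
P' = (I − K·H)·P̄ = [4210/6387 -2780/2129 -235/2129; -2780/2129 98192/2129 -44557/2129; -235/2129 -44557/2129 23294/2129]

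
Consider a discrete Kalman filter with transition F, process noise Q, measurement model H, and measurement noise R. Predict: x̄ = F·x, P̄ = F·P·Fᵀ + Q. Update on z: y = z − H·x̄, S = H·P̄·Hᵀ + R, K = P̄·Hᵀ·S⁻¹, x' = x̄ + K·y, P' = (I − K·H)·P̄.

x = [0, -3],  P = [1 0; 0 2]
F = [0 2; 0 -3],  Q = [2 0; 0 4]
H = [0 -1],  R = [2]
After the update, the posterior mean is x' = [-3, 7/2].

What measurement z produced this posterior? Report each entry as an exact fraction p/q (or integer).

x̄ = F·x = [-6, 9]
P̄ = F·P·Fᵀ + Q = [10 -12; -12 22]
S = H·P̄·Hᵀ + R = [24]
K = P̄·Hᵀ·S⁻¹ = [1/2; -11/12]
x' − x̄ = [3, -11/2] = K·y
y = (KᵀK)⁻¹·Kᵀ·(x' − x̄) = [6]
z = y + H·x̄ = [6] + [-9] = [-3]

z = [-3]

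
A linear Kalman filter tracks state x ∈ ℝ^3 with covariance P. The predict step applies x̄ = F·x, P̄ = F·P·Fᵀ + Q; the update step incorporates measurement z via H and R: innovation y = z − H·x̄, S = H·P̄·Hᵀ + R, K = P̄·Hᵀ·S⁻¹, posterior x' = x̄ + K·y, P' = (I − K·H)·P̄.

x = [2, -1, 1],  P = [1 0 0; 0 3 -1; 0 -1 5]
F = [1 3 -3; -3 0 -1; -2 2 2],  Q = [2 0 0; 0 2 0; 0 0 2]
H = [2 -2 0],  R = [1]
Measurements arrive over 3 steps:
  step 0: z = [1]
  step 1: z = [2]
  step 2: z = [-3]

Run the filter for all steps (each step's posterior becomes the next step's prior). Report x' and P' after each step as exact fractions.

step 0: x̄ = F·x = [-4, -7, -4]
step 0: P̄ = F·P·Fᵀ + Q = [93 15 -14; 15 16 -2; -14 -2 30]
step 0: y = z − H·x̄ = [-5]
step 0: S = H·P̄·Hᵀ + R = [317]
step 0: K = P̄·Hᵀ·S⁻¹ = [156/317; -2/317; -24/317]
step 0: x' = x̄ + K·y = [-2048/317, -2209/317, -1148/317]
step 0: P' = (I − K·H)·P̄ = [5145/317 5067/317 -694/317; 5067/317 5068/317 -682/317; -694/317 -682/317 8934/317]
step 1: x̄ = F·x = [-5231/317, 7292/317, -2618/317]
step 1: P̄ = F·P·Fᵀ + Q = [178639/317 -37742/317 -59306/317; -37742/317 51709/317 -13260/317; -59306/317 -13260/317 36782/317]
step 1: y = z − H·x̄ = [25680/317]
step 1: S = H·P̄·Hᵀ + R = [1223645/317]
step 1: K = P̄·Hᵀ·S⁻¹ = [432762/1223645; -178902/1223645; -92092/1223645]
step 1: x' = x̄ + K·y = [2973149/244729, 2730988/244729, -3513202/244729]
step 1: P' = (I − K·H)·P̄ = [98762683/1223645 98546302/1223645 -103203698/1223645; 98546302/1223645 98635753/1223645 -103157652/1223645; -103203698/1223645 -103157652/1223645 115227678/1223645]
step 2: x̄ = F·x = [21705719/244729, -5406245/244729, -7510726/244729]
step 2: P̄ = F·P·Fᵀ + Q = [5093318588/1223645 -1353678361/1223645 -1516891708/1223645; -1353678361/1223645 387316927/1223645 389973026/1223645; -1516891708/1223645 389973026/1223645 464949698/1223645]
step 2: y = z − H·x̄ = [-54958115/244729]
step 2: S = H·P̄·Hᵀ + R = [32753192593/1223645]
step 2: K = P̄·Hᵀ·S⁻¹ = [12893993898/32753192593; -3481990576/32753192593; -3813729468/32753192593]
step 2: x' = x̄ + K·y = [9406303793/32753192593, 58398697395/32753192593, -148755858562/32753192593]
step 2: P' = (I − K·H)·P̄ = [463668799864/32753192593 457221802915/32753192593 -415841004404/32753192593; 457221802915/32753192593 458962798203/32753192593 -413934139670/32753192593; -415841004404/32753192593 -413934139670/32753192593 559030233082/32753192593]

step 0: x' = [-2048/317, -2209/317, -1148/317], P' = [5145/317 5067/317 -694/317; 5067/317 5068/317 -682/317; -694/317 -682/317 8934/317]
step 1: x' = [2973149/244729, 2730988/244729, -3513202/244729], P' = [98762683/1223645 98546302/1223645 -103203698/1223645; 98546302/1223645 98635753/1223645 -103157652/1223645; -103203698/1223645 -103157652/1223645 115227678/1223645]
step 2: x' = [9406303793/32753192593, 58398697395/32753192593, -148755858562/32753192593], P' = [463668799864/32753192593 457221802915/32753192593 -415841004404/32753192593; 457221802915/32753192593 458962798203/32753192593 -413934139670/32753192593; -415841004404/32753192593 -413934139670/32753192593 559030233082/32753192593]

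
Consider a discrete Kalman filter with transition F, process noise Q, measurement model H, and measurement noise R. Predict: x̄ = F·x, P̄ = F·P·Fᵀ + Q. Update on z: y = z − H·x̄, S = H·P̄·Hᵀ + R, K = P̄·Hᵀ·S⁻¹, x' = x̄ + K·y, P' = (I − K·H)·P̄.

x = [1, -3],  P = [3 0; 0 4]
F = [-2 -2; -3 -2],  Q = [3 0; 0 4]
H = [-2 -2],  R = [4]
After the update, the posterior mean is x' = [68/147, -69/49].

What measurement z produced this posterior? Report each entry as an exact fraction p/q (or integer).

x̄ = F·x = [4, 3]
P̄ = F·P·Fᵀ + Q = [31 34; 34 47]
S = H·P̄·Hᵀ + R = [588]
K = P̄·Hᵀ·S⁻¹ = [-65/294; -27/98]
x' − x̄ = [-520/147, -216/49] = K·y
y = (KᵀK)⁻¹·Kᵀ·(x' − x̄) = [16]
z = y + H·x̄ = [16] + [-14] = [2]

z = [2]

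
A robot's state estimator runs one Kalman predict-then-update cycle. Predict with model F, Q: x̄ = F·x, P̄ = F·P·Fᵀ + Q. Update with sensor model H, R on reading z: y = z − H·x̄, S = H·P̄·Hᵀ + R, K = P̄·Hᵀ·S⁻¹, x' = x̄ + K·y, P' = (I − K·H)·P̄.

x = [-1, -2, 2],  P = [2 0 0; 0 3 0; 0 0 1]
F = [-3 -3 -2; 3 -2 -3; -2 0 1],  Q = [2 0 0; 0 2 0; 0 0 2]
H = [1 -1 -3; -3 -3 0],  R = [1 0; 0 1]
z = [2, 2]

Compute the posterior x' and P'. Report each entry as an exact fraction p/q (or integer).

x̄ = F·x = [5, -5, 4]
P̄ = F·P·Fᵀ + Q = [51 6 10; 6 41 -15; 10 -15 11]
y = z − H·x̄ = [4, 2]
S = H·P̄·Hᵀ + R = [30 -75; -75 937]
K = P̄·Hᵀ·S⁻¹ = [82/1499 -267/1499; -241/4497 -232/1499; -6371/22485 -10/1499]
x' = x̄ + K·y = [7289/1499, -24841/4497, 64156/22485]
P' = (I − K·H)·P̄ = [29562/1499 -29473/1499 19651/1499; -29473/1499 88651/4497 -58943/4497; 19651/1499 -58943/4497 198617/22485]

x' = [7289/1499, -24841/4497, 64156/22485]
P' = [29562/1499 -29473/1499 19651/1499; -29473/1499 88651/4497 -58943/4497; 19651/1499 -58943/4497 198617/22485]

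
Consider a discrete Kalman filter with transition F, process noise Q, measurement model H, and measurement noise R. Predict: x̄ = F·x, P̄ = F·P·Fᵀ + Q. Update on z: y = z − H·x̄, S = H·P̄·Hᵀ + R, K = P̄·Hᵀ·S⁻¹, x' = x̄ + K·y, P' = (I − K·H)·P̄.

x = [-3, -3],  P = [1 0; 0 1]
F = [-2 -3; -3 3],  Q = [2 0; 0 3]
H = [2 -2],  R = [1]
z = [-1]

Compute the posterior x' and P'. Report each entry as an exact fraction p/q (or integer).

x̄ = F·x = [15, 0]
P̄ = F·P·Fᵀ + Q = [15 -3; -3 21]
y = z − H·x̄ = [-31]
S = H·P̄·Hᵀ + R = [169]
K = P̄·Hᵀ·S⁻¹ = [36/169; -48/169]
x' = x̄ + K·y = [1419/169, 1488/169]
P' = (I − K·H)·P̄ = [1239/169 1221/169; 1221/169 1245/169]

x' = [1419/169, 1488/169]
P' = [1239/169 1221/169; 1221/169 1245/169]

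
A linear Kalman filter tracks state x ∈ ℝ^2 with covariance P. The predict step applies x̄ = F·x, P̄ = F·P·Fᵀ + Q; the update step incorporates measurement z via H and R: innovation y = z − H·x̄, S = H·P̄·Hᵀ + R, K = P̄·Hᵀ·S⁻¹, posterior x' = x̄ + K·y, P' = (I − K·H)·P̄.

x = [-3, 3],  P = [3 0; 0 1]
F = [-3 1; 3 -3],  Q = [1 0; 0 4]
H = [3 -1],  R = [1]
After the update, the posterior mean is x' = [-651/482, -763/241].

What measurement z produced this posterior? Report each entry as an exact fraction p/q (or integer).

z = [-1]

x̄ = F·x = [12, -18]
P̄ = F·P·Fᵀ + Q = [29 -30; -30 40]
S = H·P̄·Hᵀ + R = [482]
K = P̄·Hᵀ·S⁻¹ = [117/482; -65/241]
x' − x̄ = [-6435/482, 3575/241] = K·y
y = (KᵀK)⁻¹·Kᵀ·(x' − x̄) = [-55]
z = y + H·x̄ = [-55] + [54] = [-1]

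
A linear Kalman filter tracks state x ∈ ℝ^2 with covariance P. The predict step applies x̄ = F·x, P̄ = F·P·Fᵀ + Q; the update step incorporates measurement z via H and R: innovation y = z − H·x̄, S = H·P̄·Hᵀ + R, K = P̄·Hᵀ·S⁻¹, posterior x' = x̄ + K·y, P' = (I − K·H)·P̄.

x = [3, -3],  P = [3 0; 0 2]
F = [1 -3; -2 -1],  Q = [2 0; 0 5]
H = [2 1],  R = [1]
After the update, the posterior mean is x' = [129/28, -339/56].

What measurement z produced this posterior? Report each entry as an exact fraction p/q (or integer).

x̄ = F·x = [12, -3]
P̄ = F·P·Fᵀ + Q = [23 0; 0 19]
S = H·P̄·Hᵀ + R = [112]
K = P̄·Hᵀ·S⁻¹ = [23/56; 19/112]
x' − x̄ = [-207/28, -171/56] = K·y
y = (KᵀK)⁻¹·Kᵀ·(x' − x̄) = [-18]
z = y + H·x̄ = [-18] + [21] = [3]

z = [3]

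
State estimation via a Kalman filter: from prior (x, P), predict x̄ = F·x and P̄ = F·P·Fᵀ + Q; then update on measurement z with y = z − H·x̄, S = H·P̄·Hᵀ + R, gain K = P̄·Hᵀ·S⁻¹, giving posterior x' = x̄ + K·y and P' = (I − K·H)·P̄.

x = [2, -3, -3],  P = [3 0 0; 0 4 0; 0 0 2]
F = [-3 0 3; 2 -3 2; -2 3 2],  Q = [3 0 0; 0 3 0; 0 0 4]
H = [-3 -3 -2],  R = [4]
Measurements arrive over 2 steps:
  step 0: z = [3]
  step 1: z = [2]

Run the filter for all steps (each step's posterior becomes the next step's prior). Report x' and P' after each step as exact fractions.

step 0: x̄ = F·x = [-15, 7, -19]
step 0: P̄ = F·P·Fᵀ + Q = [48 -6 30; -6 59 -40; 30 -40 60]
step 0: y = z − H·x̄ = [-59]
step 0: S = H·P̄·Hᵀ + R = [979]
step 0: K = P̄·Hᵀ·S⁻¹ = [-186/979; -79/979; -90/979]
step 0: x' = x̄ + K·y = [-3711/979, 11514/979, -13291/979]
step 0: P' = (I − K·H)·P̄ = [12396/979 -20568/979 12630/979; -20568/979 51520/979 -46270/979; 12630/979 -46270/979 50640/979]
step 1: x̄ = F·x = [-28740/979, -68546/979, 15382/979]
step 1: P̄ = F·P·Fᵀ + Q = [342921/979 460782/979 -4662/979; 460782/979 1621857/979 -557520/979; -4662/979 -557520/979 310276/979]
step 1: y = z − H·x̄ = [-259136/979]
step 1: S = H·P̄·Hᵀ + R = [20475914/979]
step 1: K = P̄·Hᵀ·S⁻¹ = [-2401785/20475914; -5132877/20475914; 532997/10237957]
step 1: x' = x̄ + K·y = [17319300/10237957, -37501934/10237957, 19776858/10237957]
step 1: P' = (I − K·H)·P̄ = [1279928211/20475914 -2955193443/20475914 1258850709/10237957; -2955193443/20475914 7009783611/20475914 -3035809749/10237957; 1258850709/10237957 -3035809749/10237957 2664372566/10237957]

step 0: x' = [-3711/979, 11514/979, -13291/979], P' = [12396/979 -20568/979 12630/979; -20568/979 51520/979 -46270/979; 12630/979 -46270/979 50640/979]
step 1: x' = [17319300/10237957, -37501934/10237957, 19776858/10237957], P' = [1279928211/20475914 -2955193443/20475914 1258850709/10237957; -2955193443/20475914 7009783611/20475914 -3035809749/10237957; 1258850709/10237957 -3035809749/10237957 2664372566/10237957]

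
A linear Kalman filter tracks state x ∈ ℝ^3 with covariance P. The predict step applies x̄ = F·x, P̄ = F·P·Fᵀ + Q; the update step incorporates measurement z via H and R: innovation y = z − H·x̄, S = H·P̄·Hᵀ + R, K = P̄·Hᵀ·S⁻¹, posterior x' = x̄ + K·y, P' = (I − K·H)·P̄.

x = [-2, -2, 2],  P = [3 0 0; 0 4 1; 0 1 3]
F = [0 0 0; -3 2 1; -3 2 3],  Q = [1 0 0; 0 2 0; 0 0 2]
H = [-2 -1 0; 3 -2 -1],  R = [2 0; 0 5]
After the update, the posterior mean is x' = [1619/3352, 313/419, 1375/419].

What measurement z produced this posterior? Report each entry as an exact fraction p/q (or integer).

z = [-2, -3]

x̄ = F·x = [0, 4, 8]
P̄ = F·P·Fᵀ + Q = [1 0 0; 0 52 60; 0 60 84]
S = H·P̄·Hᵀ + R = [58 158; 158 546]
K = P̄·Hᵀ·S⁻¹ = [-783/3352 245/3352; -155/419 -81/419; -33/419 -147/419]
x' − x̄ = [1619/3352, -1363/419, -1977/419] = K·y
y = (KᵀK)⁻¹·Kᵀ·(x' − x̄) = [2, 13]
z = y + H·x̄ = [2, 13] + [-4, -16] = [-2, -3]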